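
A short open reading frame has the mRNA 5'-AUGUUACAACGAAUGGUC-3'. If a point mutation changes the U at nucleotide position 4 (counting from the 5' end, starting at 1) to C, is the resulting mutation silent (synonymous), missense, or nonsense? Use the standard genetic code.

Position 4 falls in codon 2: UUA → Leu.
After the substitution the codon is CUA → Leu.
Both encode Leu, so the change is synonymous.

silent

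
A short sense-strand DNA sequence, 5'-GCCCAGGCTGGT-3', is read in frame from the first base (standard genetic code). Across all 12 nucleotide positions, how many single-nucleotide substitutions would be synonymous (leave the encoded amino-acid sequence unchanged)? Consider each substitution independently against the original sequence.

Codon 1 (GCC, Ala): 3 synonymous substitutions.
Codon 2 (CAG, Gln): 1 synonymous substitution.
Codon 3 (GCT, Ala): 3 synonymous substitutions.
Codon 4 (GGT, Gly): 3 synonymous substitutions.
Total: 3 + 1 + 3 + 3 = 10.

10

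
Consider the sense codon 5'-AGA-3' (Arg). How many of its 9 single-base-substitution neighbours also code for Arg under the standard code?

Position 1: CGA → 1 synonymous.
Position 2: none → 0 synonymous.
Position 3: AGG → 1 synonymous.
Total: 1 + 0 + 1 = 2.

2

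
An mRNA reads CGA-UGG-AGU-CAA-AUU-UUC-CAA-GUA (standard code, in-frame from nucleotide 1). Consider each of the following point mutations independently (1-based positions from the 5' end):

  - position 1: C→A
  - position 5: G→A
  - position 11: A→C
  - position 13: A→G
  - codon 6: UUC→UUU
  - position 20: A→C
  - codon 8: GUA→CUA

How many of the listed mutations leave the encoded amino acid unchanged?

Codon 1: CGA (Arg) → AGA (Arg) — synonymous.
Codon 2: UGG (Trp) → UAG (Stop) — nonsense.
Codon 4: CAA (Gln) → CCA (Pro) — missense.
Codon 5: AUU (Ile) → GUU (Val) — missense.
Codon 6: UUC (Phe) → UUU (Phe) — synonymous.
Codon 7: CAA (Gln) → CCA (Pro) — missense.
Codon 8: GUA (Val) → CUA (Leu) — missense.
Synonymous: 2 of 7.

2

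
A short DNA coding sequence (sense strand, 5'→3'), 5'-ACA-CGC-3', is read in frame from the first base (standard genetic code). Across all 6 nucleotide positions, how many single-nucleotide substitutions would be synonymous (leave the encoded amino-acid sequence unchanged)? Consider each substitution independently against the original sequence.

Codon 1 (ACA, Thr): 3 synonymous substitutions.
Codon 2 (CGC, Arg): 3 synonymous substitutions.
Total: 3 + 3 = 6.

6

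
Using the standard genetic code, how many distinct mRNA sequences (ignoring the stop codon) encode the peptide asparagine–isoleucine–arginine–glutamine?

Asn: 2 codons.
Ile: 3 codons.
Arg: 6 codons.
Gln: 2 codons.
2 × 3 × 6 × 2 = 72.

72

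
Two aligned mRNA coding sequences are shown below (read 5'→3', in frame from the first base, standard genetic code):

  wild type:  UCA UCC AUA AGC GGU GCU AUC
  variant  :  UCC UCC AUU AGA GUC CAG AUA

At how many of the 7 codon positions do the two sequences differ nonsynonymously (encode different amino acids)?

3

Codon 1: UCA Ser / UCC Ser — synonymous.
Codon 2: UCC Ser / UCC Ser — identical.
Codon 3: AUA Ile / AUU Ile — synonymous.
Codon 4: AGC Ser / AGA Arg — nonsynonymous.
Codon 5: GGU Gly / GUC Val — nonsynonymous.
Codon 6: GCU Ala / CAG Gln — nonsynonymous.
Codon 7: AUC Ile / AUA Ile — synonymous.
Nonsynonymous differences: 3.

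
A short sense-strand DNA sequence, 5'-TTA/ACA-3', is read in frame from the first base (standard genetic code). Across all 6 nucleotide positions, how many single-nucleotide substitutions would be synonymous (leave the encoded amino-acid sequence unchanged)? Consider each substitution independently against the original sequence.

Codon 1 (TTA, Leu): 2 synonymous substitutions.
Codon 2 (ACA, Thr): 3 synonymous substitutions.
Total: 2 + 3 = 5.

5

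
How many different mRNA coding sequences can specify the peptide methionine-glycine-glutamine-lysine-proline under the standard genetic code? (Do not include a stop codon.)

64

Met: 1 codon.
Gly: 4 codons.
Gln: 2 codons.
Lys: 2 codons.
Pro: 4 codons.
1 × 4 × 2 × 2 × 4 = 64.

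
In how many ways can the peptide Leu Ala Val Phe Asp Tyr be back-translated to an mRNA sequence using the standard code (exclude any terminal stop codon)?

Leu: 6 codons.
Ala: 4 codons.
Val: 4 codons.
Phe: 2 codons.
Asp: 2 codons.
Tyr: 2 codons.
6 × 4 × 4 × 2 × 2 × 2 = 768.

768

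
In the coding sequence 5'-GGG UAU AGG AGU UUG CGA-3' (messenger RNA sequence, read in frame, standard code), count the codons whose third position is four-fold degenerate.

Codon 1 GGG (Gly): third position 4-fold.
Codon 2 UAU (Tyr): third position 2-fold.
Codon 3 AGG (Arg): third position 2-fold.
Codon 4 AGU (Ser): third position 2-fold.
Codon 5 UUG (Leu): third position 2-fold.
Codon 6 CGA (Arg): third position 4-fold.
Four-fold degenerate third positions: 2.

2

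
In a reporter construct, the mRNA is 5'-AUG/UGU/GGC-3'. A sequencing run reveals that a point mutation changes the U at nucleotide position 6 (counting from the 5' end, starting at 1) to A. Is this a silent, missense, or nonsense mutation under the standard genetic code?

nonsense

Position 6 falls in codon 2: UGU → Cys.
After the substitution the codon is UGA → Stop.
The new codon is a stop codon, so this is a nonsense mutation.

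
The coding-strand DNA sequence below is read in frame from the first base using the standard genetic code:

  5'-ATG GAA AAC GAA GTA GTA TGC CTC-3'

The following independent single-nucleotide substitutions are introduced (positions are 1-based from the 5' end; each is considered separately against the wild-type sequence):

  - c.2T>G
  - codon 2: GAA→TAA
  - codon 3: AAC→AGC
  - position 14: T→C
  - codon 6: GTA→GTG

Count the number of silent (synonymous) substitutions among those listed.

1

Codon 1: ATG (Met) → AGG (Arg) — missense.
Codon 2: GAA (Glu) → TAA (Stop) — nonsense.
Codon 3: AAC (Asn) → AGC (Ser) — missense.
Codon 5: GTA (Val) → GCA (Ala) — missense.
Codon 6: GTA (Val) → GTG (Val) — synonymous.
Synonymous: 1 of 5.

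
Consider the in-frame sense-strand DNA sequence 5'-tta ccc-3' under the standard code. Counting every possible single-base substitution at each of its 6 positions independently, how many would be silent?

5

Codon 1 (TTA, Leu): 2 synonymous substitutions.
Codon 2 (CCC, Pro): 3 synonymous substitutions.
Total: 2 + 3 = 5.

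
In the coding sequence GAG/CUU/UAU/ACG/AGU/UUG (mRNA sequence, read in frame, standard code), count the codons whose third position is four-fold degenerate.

2

Codon 1 GAG (Glu): third position 2-fold.
Codon 2 CUU (Leu): third position 4-fold.
Codon 3 UAU (Tyr): third position 2-fold.
Codon 4 ACG (Thr): third position 4-fold.
Codon 5 AGU (Ser): third position 2-fold.
Codon 6 UUG (Leu): third position 2-fold.
Four-fold degenerate third positions: 2.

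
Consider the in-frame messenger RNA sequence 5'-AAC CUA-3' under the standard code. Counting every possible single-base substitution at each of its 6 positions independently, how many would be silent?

Codon 1 (AAC, Asn): 1 synonymous substitution.
Codon 2 (CUA, Leu): 4 synonymous substitutions.
Total: 1 + 4 = 5.

5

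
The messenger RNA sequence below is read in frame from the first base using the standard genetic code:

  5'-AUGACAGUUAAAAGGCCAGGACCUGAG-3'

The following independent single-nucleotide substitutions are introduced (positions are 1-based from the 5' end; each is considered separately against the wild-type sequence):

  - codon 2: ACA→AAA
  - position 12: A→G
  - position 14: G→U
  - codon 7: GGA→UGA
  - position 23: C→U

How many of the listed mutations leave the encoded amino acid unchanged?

1

Codon 2: ACA (Thr) → AAA (Lys) — missense.
Codon 4: AAA (Lys) → AAG (Lys) — synonymous.
Codon 5: AGG (Arg) → AUG (Met) — missense.
Codon 7: GGA (Gly) → UGA (Stop) — nonsense.
Codon 8: CCU (Pro) → CUU (Leu) — missense.
Synonymous: 1 of 5.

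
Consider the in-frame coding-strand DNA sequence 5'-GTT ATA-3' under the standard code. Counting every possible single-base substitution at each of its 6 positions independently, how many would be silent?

Codon 1 (GTT, Val): 3 synonymous substitutions.
Codon 2 (ATA, Ile): 2 synonymous substitutions.
Total: 3 + 2 = 5.

5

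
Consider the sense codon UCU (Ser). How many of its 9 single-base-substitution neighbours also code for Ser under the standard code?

3

Position 1: none → 0 synonymous.
Position 2: none → 0 synonymous.
Position 3: UCC, UCA, UCG → 3 synonymous.
Total: 0 + 0 + 3 = 3.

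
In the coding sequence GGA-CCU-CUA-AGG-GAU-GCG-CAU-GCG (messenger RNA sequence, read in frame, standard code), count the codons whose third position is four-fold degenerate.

5

Codon 1 GGA (Gly): third position 4-fold.
Codon 2 CCU (Pro): third position 4-fold.
Codon 3 CUA (Leu): third position 4-fold.
Codon 4 AGG (Arg): third position 2-fold.
Codon 5 GAU (Asp): third position 2-fold.
Codon 6 GCG (Ala): third position 4-fold.
Codon 7 CAU (His): third position 2-fold.
Codon 8 GCG (Ala): third position 4-fold.
Four-fold degenerate third positions: 5.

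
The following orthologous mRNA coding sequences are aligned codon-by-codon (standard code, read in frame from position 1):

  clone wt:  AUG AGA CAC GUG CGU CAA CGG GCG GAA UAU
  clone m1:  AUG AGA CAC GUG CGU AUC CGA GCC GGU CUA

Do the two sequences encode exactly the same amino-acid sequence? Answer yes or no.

no

Codon 1: AUG Met / AUG Met — identical.
Codon 2: AGA Arg / AGA Arg — identical.
Codon 3: CAC His / CAC His — identical.
Codon 4: GUG Val / GUG Val — identical.
Codon 5: CGU Arg / CGU Arg — identical.
Codon 6: CAA Gln / AUC Ile — nonsynonymous.
Codon 7: CGG Arg / CGA Arg — synonymous.
Codon 8: GCG Ala / GCC Ala — synonymous.
Codon 9: GAA Glu / GGU Gly — nonsynonymous.
Codon 10: UAU Tyr / CUA Leu — nonsynonymous.
Nonsynonymous differences: 3 → different protein.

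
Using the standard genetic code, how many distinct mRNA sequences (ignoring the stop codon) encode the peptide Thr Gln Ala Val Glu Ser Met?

1536

Thr: 4 codons.
Gln: 2 codons.
Ala: 4 codons.
Val: 4 codons.
Glu: 2 codons.
Ser: 6 codons.
Met: 1 codon.
4 × 2 × 4 × 4 × 2 × 6 × 1 = 1536.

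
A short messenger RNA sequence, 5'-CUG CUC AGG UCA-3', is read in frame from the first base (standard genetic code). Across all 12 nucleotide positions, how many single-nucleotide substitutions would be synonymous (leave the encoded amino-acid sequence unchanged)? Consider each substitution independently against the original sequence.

12

Codon 1 (CUG, Leu): 4 synonymous substitutions.
Codon 2 (CUC, Leu): 3 synonymous substitutions.
Codon 3 (AGG, Arg): 2 synonymous substitutions.
Codon 4 (UCA, Ser): 3 synonymous substitutions.
Total: 4 + 3 + 2 + 3 = 12.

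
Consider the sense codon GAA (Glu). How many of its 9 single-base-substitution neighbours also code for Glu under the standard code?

Position 1: none → 0 synonymous.
Position 2: none → 0 synonymous.
Position 3: GAG → 1 synonymous.
Total: 0 + 0 + 1 = 1.

1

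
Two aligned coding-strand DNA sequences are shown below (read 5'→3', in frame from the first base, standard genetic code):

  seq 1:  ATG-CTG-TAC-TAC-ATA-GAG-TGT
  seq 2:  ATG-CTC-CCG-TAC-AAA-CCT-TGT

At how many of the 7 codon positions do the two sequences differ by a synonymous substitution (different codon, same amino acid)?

1

Codon 1: ATG Met / ATG Met — identical.
Codon 2: CTG Leu / CTC Leu — synonymous.
Codon 3: TAC Tyr / CCG Pro — nonsynonymous.
Codon 4: TAC Tyr / TAC Tyr — identical.
Codon 5: ATA Ile / AAA Lys — nonsynonymous.
Codon 6: GAG Glu / CCT Pro — nonsynonymous.
Codon 7: TGT Cys / TGT Cys — identical.
Synonymous differences: 1.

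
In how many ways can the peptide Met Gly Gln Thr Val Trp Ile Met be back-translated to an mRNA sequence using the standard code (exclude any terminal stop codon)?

Met: 1 codon.
Gly: 4 codons.
Gln: 2 codons.
Thr: 4 codons.
Val: 4 codons.
Trp: 1 codon.
Ile: 3 codons.
Met: 1 codon.
1 × 4 × 2 × 4 × 4 × 1 × 3 × 1 = 384.

384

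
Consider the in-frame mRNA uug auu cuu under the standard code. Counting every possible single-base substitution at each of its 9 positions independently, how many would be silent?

7

Codon 1 (UUG, Leu): 2 synonymous substitutions.
Codon 2 (AUU, Ile): 2 synonymous substitutions.
Codon 3 (CUU, Leu): 3 synonymous substitutions.
Total: 2 + 2 + 3 = 7.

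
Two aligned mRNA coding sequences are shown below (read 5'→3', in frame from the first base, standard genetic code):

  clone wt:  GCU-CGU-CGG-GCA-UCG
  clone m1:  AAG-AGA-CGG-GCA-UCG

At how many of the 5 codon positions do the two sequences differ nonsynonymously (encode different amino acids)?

Codon 1: GCU Ala / AAG Lys — nonsynonymous.
Codon 2: CGU Arg / AGA Arg — synonymous.
Codon 3: CGG Arg / CGG Arg — identical.
Codon 4: GCA Ala / GCA Ala — identical.
Codon 5: UCG Ser / UCG Ser — identical.
Nonsynonymous differences: 1.

1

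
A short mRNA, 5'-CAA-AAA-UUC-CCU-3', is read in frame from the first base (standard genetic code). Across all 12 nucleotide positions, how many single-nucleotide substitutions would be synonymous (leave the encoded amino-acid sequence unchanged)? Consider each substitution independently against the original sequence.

Codon 1 (CAA, Gln): 1 synonymous substitution.
Codon 2 (AAA, Lys): 1 synonymous substitution.
Codon 3 (UUC, Phe): 1 synonymous substitution.
Codon 4 (CCU, Pro): 3 synonymous substitutions.
Total: 1 + 1 + 1 + 3 = 6.

6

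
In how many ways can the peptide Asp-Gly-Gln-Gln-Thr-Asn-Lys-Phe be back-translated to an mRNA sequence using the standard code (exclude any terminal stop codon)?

Asp: 2 codons.
Gly: 4 codons.
Gln: 2 codons.
Gln: 2 codons.
Thr: 4 codons.
Asn: 2 codons.
Lys: 2 codons.
Phe: 2 codons.
2 × 4 × 2 × 2 × 4 × 2 × 2 × 2 = 1024.

1024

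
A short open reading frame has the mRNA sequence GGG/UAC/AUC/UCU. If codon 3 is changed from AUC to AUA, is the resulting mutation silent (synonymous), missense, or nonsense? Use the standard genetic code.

silent

Position 9 falls in codon 3: AUC → Ile.
After the substitution the codon is AUA → Ile.
Both encode Ile, so the change is synonymous.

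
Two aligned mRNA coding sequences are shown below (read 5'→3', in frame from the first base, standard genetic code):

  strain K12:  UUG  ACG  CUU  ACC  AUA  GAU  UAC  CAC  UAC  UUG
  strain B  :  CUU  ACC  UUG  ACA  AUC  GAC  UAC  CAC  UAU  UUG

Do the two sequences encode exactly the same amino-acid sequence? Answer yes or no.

Codon 1: UUG Leu / CUU Leu — synonymous.
Codon 2: ACG Thr / ACC Thr — synonymous.
Codon 3: CUU Leu / UUG Leu — synonymous.
Codon 4: ACC Thr / ACA Thr — synonymous.
Codon 5: AUA Ile / AUC Ile — synonymous.
Codon 6: GAU Asp / GAC Asp — synonymous.
Codon 7: UAC Tyr / UAC Tyr — identical.
Codon 8: CAC His / CAC His — identical.
Codon 9: UAC Tyr / UAU Tyr — synonymous.
Codon 10: UUG Leu / UUG Leu — identical.
Nonsynonymous differences: 0 → same protein.

yes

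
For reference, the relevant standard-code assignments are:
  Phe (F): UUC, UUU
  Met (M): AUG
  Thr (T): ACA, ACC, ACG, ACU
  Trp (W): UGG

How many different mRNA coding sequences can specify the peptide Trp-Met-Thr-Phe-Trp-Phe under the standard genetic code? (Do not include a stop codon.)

16

Trp: 1 codon.
Met: 1 codon.
Thr: 4 codons.
Phe: 2 codons.
Trp: 1 codon.
Phe: 2 codons.
1 × 1 × 4 × 2 × 1 × 2 = 16.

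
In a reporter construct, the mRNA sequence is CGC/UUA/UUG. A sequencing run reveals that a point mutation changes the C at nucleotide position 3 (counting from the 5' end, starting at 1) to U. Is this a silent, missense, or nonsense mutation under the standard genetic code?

silent

Position 3 falls in codon 1: CGC → Arg.
After the substitution the codon is CGU → Arg.
Both encode Arg, so the change is synonymous.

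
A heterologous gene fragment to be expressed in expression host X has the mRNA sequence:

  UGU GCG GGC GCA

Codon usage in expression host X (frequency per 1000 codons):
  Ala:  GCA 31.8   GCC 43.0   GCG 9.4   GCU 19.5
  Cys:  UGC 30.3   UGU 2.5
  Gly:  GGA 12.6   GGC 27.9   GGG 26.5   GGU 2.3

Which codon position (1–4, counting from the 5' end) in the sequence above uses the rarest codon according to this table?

Codon 1 UGU (Cys): 2.5 per 1000.
Codon 2 GCG (Ala): 9.4 per 1000.
Codon 3 GGC (Gly): 27.9 per 1000.
Codon 4 GCA (Ala): 31.8 per 1000.
Lowest frequency is 2.5 at codon 1.

1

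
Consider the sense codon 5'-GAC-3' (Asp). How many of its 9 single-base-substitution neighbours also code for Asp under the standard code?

1

Position 1: none → 0 synonymous.
Position 2: none → 0 synonymous.
Position 3: GAT → 1 synonymous.
Total: 0 + 0 + 1 = 1.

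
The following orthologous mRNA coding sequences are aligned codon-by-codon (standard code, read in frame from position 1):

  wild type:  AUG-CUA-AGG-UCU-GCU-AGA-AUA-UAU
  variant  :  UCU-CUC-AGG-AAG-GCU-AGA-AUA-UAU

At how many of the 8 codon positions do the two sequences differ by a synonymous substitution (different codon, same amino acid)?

1

Codon 1: AUG Met / UCU Ser — nonsynonymous.
Codon 2: CUA Leu / CUC Leu — synonymous.
Codon 3: AGG Arg / AGG Arg — identical.
Codon 4: UCU Ser / AAG Lys — nonsynonymous.
Codon 5: GCU Ala / GCU Ala — identical.
Codon 6: AGA Arg / AGA Arg — identical.
Codon 7: AUA Ile / AUA Ile — identical.
Codon 8: UAU Tyr / UAU Tyr — identical.
Synonymous differences: 1.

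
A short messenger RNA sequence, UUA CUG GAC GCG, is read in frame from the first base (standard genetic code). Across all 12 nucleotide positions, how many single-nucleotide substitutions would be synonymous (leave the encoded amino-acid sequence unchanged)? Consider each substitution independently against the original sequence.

Codon 1 (UUA, Leu): 2 synonymous substitutions.
Codon 2 (CUG, Leu): 4 synonymous substitutions.
Codon 3 (GAC, Asp): 1 synonymous substitution.
Codon 4 (GCG, Ala): 3 synonymous substitutions.
Total: 2 + 4 + 1 + 3 = 10.

10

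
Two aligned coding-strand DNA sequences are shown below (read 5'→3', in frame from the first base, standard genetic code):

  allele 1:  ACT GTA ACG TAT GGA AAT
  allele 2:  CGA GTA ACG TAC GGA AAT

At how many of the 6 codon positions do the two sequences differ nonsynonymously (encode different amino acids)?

Codon 1: ACT Thr / CGA Arg — nonsynonymous.
Codon 2: GTA Val / GTA Val — identical.
Codon 3: ACG Thr / ACG Thr — identical.
Codon 4: TAT Tyr / TAC Tyr — synonymous.
Codon 5: GGA Gly / GGA Gly — identical.
Codon 6: AAT Asn / AAT Asn — identical.
Nonsynonymous differences: 1.

1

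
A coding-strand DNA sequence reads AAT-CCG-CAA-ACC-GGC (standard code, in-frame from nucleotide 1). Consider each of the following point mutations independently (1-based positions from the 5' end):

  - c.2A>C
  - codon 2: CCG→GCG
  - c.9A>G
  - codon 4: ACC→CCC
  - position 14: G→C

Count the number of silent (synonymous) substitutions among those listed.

1

Codon 1: AAT (Asn) → ACT (Thr) — missense.
Codon 2: CCG (Pro) → GCG (Ala) — missense.
Codon 3: CAA (Gln) → CAG (Gln) — synonymous.
Codon 4: ACC (Thr) → CCC (Pro) — missense.
Codon 5: GGC (Gly) → GCC (Ala) — missense.
Synonymous: 1 of 5.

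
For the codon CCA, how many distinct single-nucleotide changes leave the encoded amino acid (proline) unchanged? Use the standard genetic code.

3

Position 1: none → 0 synonymous.
Position 2: none → 0 synonymous.
Position 3: CCU, CCC, CCG → 3 synonymous.
Total: 0 + 0 + 3 = 3.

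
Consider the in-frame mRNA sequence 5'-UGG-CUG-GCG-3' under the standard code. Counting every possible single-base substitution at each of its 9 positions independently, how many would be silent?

Codon 1 (UGG, Trp): 0 synonymous substitutions.
Codon 2 (CUG, Leu): 4 synonymous substitutions.
Codon 3 (GCG, Ala): 3 synonymous substitutions.
Total: 0 + 4 + 3 = 7.

7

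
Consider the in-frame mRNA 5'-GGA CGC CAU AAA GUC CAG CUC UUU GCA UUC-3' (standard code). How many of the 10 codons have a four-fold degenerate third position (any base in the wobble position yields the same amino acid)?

5

Codon 1 GGA (Gly): third position 4-fold.
Codon 2 CGC (Arg): third position 4-fold.
Codon 3 CAU (His): third position 2-fold.
Codon 4 AAA (Lys): third position 2-fold.
Codon 5 GUC (Val): third position 4-fold.
Codon 6 CAG (Gln): third position 2-fold.
Codon 7 CUC (Leu): third position 4-fold.
Codon 8 UUU (Phe): third position 2-fold.
Codon 9 GCA (Ala): third position 4-fold.
Codon 10 UUC (Phe): third position 2-fold.
Four-fold degenerate third positions: 5.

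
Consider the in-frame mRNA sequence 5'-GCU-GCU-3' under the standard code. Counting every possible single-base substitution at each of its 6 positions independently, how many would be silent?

6

Codon 1 (GCU, Ala): 3 synonymous substitutions.
Codon 2 (GCU, Ala): 3 synonymous substitutions.
Total: 3 + 3 = 6.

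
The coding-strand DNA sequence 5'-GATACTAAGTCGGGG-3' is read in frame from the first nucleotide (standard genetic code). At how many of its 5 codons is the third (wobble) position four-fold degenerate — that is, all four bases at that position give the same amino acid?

3

Codon 1 GAT (Asp): third position 2-fold.
Codon 2 ACT (Thr): third position 4-fold.
Codon 3 AAG (Lys): third position 2-fold.
Codon 4 TCG (Ser): third position 4-fold.
Codon 5 GGG (Gly): third position 4-fold.
Four-fold degenerate third positions: 3.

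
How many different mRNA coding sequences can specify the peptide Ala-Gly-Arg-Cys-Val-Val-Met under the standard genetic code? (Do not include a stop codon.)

3072

Ala: 4 codons.
Gly: 4 codons.
Arg: 6 codons.
Cys: 2 codons.
Val: 4 codons.
Val: 4 codons.
Met: 1 codon.
4 × 4 × 6 × 2 × 4 × 4 × 1 = 3072.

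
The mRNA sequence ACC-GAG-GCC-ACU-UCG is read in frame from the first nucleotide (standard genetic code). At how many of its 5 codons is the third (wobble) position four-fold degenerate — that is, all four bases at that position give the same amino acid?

4

Codon 1 ACC (Thr): third position 4-fold.
Codon 2 GAG (Glu): third position 2-fold.
Codon 3 GCC (Ala): third position 4-fold.
Codon 4 ACU (Thr): third position 4-fold.
Codon 5 UCG (Ser): third position 4-fold.
Four-fold degenerate third positions: 4.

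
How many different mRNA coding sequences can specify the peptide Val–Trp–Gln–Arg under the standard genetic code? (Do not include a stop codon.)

Val: 4 codons.
Trp: 1 codon.
Gln: 2 codons.
Arg: 6 codons.
4 × 1 × 2 × 6 = 48.

48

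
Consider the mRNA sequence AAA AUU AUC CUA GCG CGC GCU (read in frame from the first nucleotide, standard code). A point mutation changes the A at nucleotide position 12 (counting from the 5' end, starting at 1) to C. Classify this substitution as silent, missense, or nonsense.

silent

Position 12 falls in codon 4: CUA → Leu.
After the substitution the codon is CUC → Leu.
Both encode Leu, so the change is synonymous.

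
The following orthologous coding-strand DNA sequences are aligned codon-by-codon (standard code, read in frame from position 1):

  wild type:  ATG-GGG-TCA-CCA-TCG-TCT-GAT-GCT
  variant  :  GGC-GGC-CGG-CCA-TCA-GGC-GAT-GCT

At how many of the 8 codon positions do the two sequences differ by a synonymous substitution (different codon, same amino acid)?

2

Codon 1: ATG Met / GGC Gly — nonsynonymous.
Codon 2: GGG Gly / GGC Gly — synonymous.
Codon 3: TCA Ser / CGG Arg — nonsynonymous.
Codon 4: CCA Pro / CCA Pro — identical.
Codon 5: TCG Ser / TCA Ser — synonymous.
Codon 6: TCT Ser / GGC Gly — nonsynonymous.
Codon 7: GAT Asp / GAT Asp — identical.
Codon 8: GCT Ala / GCT Ala — identical.
Synonymous differences: 2.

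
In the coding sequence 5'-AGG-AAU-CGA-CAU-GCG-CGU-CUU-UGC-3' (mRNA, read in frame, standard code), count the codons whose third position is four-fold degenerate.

Codon 1 AGG (Arg): third position 2-fold.
Codon 2 AAU (Asn): third position 2-fold.
Codon 3 CGA (Arg): third position 4-fold.
Codon 4 CAU (His): third position 2-fold.
Codon 5 GCG (Ala): third position 4-fold.
Codon 6 CGU (Arg): third position 4-fold.
Codon 7 CUU (Leu): third position 4-fold.
Codon 8 UGC (Cys): third position 2-fold.
Four-fold degenerate third positions: 4.

4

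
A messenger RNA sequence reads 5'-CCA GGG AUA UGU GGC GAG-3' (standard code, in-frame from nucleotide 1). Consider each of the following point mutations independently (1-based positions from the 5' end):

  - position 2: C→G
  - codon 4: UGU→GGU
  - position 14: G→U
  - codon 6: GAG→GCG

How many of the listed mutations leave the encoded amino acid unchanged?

Codon 1: CCA (Pro) → CGA (Arg) — missense.
Codon 4: UGU (Cys) → GGU (Gly) — missense.
Codon 5: GGC (Gly) → GUC (Val) — missense.
Codon 6: GAG (Glu) → GCG (Ala) — missense.
Synonymous: 0 of 4.

0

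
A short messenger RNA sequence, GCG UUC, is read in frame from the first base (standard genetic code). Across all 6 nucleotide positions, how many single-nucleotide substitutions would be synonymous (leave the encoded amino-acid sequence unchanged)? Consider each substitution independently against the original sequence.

Codon 1 (GCG, Ala): 3 synonymous substitutions.
Codon 2 (UUC, Phe): 1 synonymous substitution.
Total: 3 + 1 = 4.

4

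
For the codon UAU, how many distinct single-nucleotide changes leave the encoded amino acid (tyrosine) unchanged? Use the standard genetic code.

1

Position 1: none → 0 synonymous.
Position 2: none → 0 synonymous.
Position 3: UAC → 1 synonymous.
Total: 0 + 0 + 1 = 1.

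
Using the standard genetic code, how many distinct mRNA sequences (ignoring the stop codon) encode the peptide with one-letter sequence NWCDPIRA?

2304

Asn: 2 codons.
Trp: 1 codon.
Cys: 2 codons.
Asp: 2 codons.
Pro: 4 codons.
Ile: 3 codons.
Arg: 6 codons.
Ala: 4 codons.
2 × 1 × 2 × 2 × 4 × 3 × 6 × 4 = 2304.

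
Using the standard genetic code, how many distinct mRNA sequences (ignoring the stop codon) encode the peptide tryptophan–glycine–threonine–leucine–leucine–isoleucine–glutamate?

3456

Trp: 1 codon.
Gly: 4 codons.
Thr: 4 codons.
Leu: 6 codons.
Leu: 6 codons.
Ile: 3 codons.
Glu: 2 codons.
1 × 4 × 4 × 6 × 6 × 3 × 2 = 3456.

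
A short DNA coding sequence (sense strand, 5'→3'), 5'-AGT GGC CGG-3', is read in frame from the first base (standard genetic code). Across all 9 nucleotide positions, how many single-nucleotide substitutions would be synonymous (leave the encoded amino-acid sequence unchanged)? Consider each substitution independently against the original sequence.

8

Codon 1 (AGT, Ser): 1 synonymous substitution.
Codon 2 (GGC, Gly): 3 synonymous substitutions.
Codon 3 (CGG, Arg): 4 synonymous substitutions.
Total: 1 + 3 + 4 = 8.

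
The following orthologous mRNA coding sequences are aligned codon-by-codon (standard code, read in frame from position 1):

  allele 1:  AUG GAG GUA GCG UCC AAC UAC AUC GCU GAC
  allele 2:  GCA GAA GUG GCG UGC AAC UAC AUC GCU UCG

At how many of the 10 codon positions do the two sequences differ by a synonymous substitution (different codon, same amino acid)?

2

Codon 1: AUG Met / GCA Ala — nonsynonymous.
Codon 2: GAG Glu / GAA Glu — synonymous.
Codon 3: GUA Val / GUG Val — synonymous.
Codon 4: GCG Ala / GCG Ala — identical.
Codon 5: UCC Ser / UGC Cys — nonsynonymous.
Codon 6: AAC Asn / AAC Asn — identical.
Codon 7: UAC Tyr / UAC Tyr — identical.
Codon 8: AUC Ile / AUC Ile — identical.
Codon 9: GCU Ala / GCU Ala — identical.
Codon 10: GAC Asp / UCG Ser — nonsynonymous.
Synonymous differences: 2.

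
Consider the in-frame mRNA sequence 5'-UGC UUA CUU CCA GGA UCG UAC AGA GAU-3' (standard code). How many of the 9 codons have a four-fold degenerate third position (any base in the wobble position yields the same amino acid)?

4

Codon 1 UGC (Cys): third position 2-fold.
Codon 2 UUA (Leu): third position 2-fold.
Codon 3 CUU (Leu): third position 4-fold.
Codon 4 CCA (Pro): third position 4-fold.
Codon 5 GGA (Gly): third position 4-fold.
Codon 6 UCG (Ser): third position 4-fold.
Codon 7 UAC (Tyr): third position 2-fold.
Codon 8 AGA (Arg): third position 2-fold.
Codon 9 GAU (Asp): third position 2-fold.
Four-fold degenerate third positions: 4.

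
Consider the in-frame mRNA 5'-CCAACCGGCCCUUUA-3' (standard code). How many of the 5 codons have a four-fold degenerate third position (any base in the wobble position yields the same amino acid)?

4

Codon 1 CCA (Pro): third position 4-fold.
Codon 2 ACC (Thr): third position 4-fold.
Codon 3 GGC (Gly): third position 4-fold.
Codon 4 CCU (Pro): third position 4-fold.
Codon 5 UUA (Leu): third position 2-fold.
Four-fold degenerate third positions: 4.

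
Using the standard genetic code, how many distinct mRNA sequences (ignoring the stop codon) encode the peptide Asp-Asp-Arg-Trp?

Asp: 2 codons.
Asp: 2 codons.
Arg: 6 codons.
Trp: 1 codon.
2 × 2 × 6 × 1 = 24.

24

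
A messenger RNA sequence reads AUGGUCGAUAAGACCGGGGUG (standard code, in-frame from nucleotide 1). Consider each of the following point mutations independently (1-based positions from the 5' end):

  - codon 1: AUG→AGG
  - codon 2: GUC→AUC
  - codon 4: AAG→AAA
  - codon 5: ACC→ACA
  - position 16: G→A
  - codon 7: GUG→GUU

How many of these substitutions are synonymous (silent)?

3

Codon 1: AUG (Met) → AGG (Arg) — missense.
Codon 2: GUC (Val) → AUC (Ile) — missense.
Codon 4: AAG (Lys) → AAA (Lys) — synonymous.
Codon 5: ACC (Thr) → ACA (Thr) — synonymous.
Codon 6: GGG (Gly) → AGG (Arg) — missense.
Codon 7: GUG (Val) → GUU (Val) — synonymous.
Synonymous: 3 of 6.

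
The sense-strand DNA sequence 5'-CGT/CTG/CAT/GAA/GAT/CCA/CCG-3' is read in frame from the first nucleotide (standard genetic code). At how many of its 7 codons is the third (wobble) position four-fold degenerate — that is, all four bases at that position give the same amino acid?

4

Codon 1 CGT (Arg): third position 4-fold.
Codon 2 CTG (Leu): third position 4-fold.
Codon 3 CAT (His): third position 2-fold.
Codon 4 GAA (Glu): third position 2-fold.
Codon 5 GAT (Asp): third position 2-fold.
Codon 6 CCA (Pro): third position 4-fold.
Codon 7 CCG (Pro): third position 4-fold.
Four-fold degenerate third positions: 4.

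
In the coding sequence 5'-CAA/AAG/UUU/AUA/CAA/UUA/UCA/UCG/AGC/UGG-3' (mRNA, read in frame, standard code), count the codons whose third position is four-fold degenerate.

2

Codon 1 CAA (Gln): third position 2-fold.
Codon 2 AAG (Lys): third position 2-fold.
Codon 3 UUU (Phe): third position 2-fold.
Codon 4 AUA (Ile): third position 3-fold.
Codon 5 CAA (Gln): third position 2-fold.
Codon 6 UUA (Leu): third position 2-fold.
Codon 7 UCA (Ser): third position 4-fold.
Codon 8 UCG (Ser): third position 4-fold.
Codon 9 AGC (Ser): third position 2-fold.
Codon 10 UGG (Trp): third position 1-fold.
Four-fold degenerate third positions: 2.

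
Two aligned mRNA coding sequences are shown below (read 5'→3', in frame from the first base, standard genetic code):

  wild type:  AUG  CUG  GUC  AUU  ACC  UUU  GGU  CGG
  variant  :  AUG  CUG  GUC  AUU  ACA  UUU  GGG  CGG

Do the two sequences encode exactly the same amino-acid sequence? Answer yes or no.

Codon 1: AUG Met / AUG Met — identical.
Codon 2: CUG Leu / CUG Leu — identical.
Codon 3: GUC Val / GUC Val — identical.
Codon 4: AUU Ile / AUU Ile — identical.
Codon 5: ACC Thr / ACA Thr — synonymous.
Codon 6: UUU Phe / UUU Phe — identical.
Codon 7: GGU Gly / GGG Gly — synonymous.
Codon 8: CGG Arg / CGG Arg — identical.
Nonsynonymous differences: 0 → same protein.

yes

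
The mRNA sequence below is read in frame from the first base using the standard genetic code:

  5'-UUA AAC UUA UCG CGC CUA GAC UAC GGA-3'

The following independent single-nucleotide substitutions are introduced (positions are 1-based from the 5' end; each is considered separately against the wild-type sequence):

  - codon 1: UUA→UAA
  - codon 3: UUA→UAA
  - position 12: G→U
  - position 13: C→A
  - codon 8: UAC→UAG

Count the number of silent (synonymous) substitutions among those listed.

Codon 1: UUA (Leu) → UAA (Stop) — nonsense.
Codon 3: UUA (Leu) → UAA (Stop) — nonsense.
Codon 4: UCG (Ser) → UCU (Ser) — synonymous.
Codon 5: CGC (Arg) → AGC (Ser) — missense.
Codon 8: UAC (Tyr) → UAG (Stop) — nonsense.
Synonymous: 1 of 5.

1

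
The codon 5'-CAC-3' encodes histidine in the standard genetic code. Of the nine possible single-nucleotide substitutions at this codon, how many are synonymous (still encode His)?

1

Position 1: none → 0 synonymous.
Position 2: none → 0 synonymous.
Position 3: CAU → 1 synonymous.
Total: 0 + 0 + 1 = 1.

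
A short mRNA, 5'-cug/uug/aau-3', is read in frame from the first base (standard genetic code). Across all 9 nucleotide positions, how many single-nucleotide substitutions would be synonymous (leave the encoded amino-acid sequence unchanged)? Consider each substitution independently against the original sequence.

Codon 1 (CUG, Leu): 4 synonymous substitutions.
Codon 2 (UUG, Leu): 2 synonymous substitutions.
Codon 3 (AAU, Asn): 1 synonymous substitution.
Total: 4 + 2 + 1 = 7.

7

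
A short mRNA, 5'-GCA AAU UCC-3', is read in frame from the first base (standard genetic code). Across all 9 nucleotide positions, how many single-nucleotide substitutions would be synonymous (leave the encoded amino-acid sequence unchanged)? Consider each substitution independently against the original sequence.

7

Codon 1 (GCA, Ala): 3 synonymous substitutions.
Codon 2 (AAU, Asn): 1 synonymous substitution.
Codon 3 (UCC, Ser): 3 synonymous substitutions.
Total: 3 + 1 + 3 = 7.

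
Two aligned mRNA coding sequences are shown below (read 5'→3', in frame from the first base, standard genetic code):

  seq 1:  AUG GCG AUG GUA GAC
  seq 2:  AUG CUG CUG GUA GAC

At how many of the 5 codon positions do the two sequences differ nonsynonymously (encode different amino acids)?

Codon 1: AUG Met / AUG Met — identical.
Codon 2: GCG Ala / CUG Leu — nonsynonymous.
Codon 3: AUG Met / CUG Leu — nonsynonymous.
Codon 4: GUA Val / GUA Val — identical.
Codon 5: GAC Asp / GAC Asp — identical.
Nonsynonymous differences: 2.

2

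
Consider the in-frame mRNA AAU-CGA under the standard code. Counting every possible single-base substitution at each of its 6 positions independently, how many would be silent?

Codon 1 (AAU, Asn): 1 synonymous substitution.
Codon 2 (CGA, Arg): 4 synonymous substitutions.
Total: 1 + 4 = 5.

5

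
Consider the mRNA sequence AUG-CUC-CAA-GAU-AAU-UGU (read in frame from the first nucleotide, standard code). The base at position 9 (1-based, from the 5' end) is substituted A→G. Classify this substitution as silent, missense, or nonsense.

silent

Position 9 falls in codon 3: CAA → Gln.
After the substitution the codon is CAG → Gln.
Both encode Gln, so the change is synonymous.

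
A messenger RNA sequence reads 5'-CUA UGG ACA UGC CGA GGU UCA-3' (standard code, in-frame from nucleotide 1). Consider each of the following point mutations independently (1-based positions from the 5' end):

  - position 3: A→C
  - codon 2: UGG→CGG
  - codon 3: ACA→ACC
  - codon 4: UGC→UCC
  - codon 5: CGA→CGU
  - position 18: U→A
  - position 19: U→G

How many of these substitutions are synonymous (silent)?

4

Codon 1: CUA (Leu) → CUC (Leu) — synonymous.
Codon 2: UGG (Trp) → CGG (Arg) — missense.
Codon 3: ACA (Thr) → ACC (Thr) — synonymous.
Codon 4: UGC (Cys) → UCC (Ser) — missense.
Codon 5: CGA (Arg) → CGU (Arg) — synonymous.
Codon 6: GGU (Gly) → GGA (Gly) — synonymous.
Codon 7: UCA (Ser) → GCA (Ala) — missense.
Synonymous: 4 of 7.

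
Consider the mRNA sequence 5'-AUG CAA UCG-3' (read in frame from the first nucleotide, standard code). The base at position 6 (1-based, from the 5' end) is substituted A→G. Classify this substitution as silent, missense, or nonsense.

Position 6 falls in codon 2: CAA → Gln.
After the substitution the codon is CAG → Gln.
Both encode Gln, so the change is synonymous.

silent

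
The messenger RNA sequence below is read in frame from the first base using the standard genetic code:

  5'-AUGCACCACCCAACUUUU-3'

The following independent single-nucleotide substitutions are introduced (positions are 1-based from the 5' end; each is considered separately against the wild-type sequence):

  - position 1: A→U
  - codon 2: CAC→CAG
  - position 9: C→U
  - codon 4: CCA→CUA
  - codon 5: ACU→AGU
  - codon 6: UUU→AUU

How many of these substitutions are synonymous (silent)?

1

Codon 1: AUG (Met) → UUG (Leu) — missense.
Codon 2: CAC (His) → CAG (Gln) — missense.
Codon 3: CAC (His) → CAU (His) — synonymous.
Codon 4: CCA (Pro) → CUA (Leu) — missense.
Codon 5: ACU (Thr) → AGU (Ser) — missense.
Codon 6: UUU (Phe) → AUU (Ile) — missense.
Synonymous: 1 of 6.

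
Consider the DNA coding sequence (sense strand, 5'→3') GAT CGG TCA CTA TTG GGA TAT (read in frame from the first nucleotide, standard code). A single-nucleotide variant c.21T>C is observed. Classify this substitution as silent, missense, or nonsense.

silent

Position 21 falls in codon 7: TAT → Tyr.
After the substitution the codon is TAC → Tyr.
Both encode Tyr, so the change is synonymous.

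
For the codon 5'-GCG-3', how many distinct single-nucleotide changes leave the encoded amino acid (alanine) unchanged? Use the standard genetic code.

3

Position 1: none → 0 synonymous.
Position 2: none → 0 synonymous.
Position 3: GCU, GCC, GCA → 3 synonymous.
Total: 0 + 0 + 3 = 3.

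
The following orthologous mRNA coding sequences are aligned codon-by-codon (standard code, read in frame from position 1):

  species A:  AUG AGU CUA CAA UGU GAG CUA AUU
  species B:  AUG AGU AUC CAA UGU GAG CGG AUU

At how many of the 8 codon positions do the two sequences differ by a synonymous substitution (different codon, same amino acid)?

Codon 1: AUG Met / AUG Met — identical.
Codon 2: AGU Ser / AGU Ser — identical.
Codon 3: CUA Leu / AUC Ile — nonsynonymous.
Codon 4: CAA Gln / CAA Gln — identical.
Codon 5: UGU Cys / UGU Cys — identical.
Codon 6: GAG Glu / GAG Glu — identical.
Codon 7: CUA Leu / CGG Arg — nonsynonymous.
Codon 8: AUU Ile / AUU Ile — identical.
Synonymous differences: 0.

0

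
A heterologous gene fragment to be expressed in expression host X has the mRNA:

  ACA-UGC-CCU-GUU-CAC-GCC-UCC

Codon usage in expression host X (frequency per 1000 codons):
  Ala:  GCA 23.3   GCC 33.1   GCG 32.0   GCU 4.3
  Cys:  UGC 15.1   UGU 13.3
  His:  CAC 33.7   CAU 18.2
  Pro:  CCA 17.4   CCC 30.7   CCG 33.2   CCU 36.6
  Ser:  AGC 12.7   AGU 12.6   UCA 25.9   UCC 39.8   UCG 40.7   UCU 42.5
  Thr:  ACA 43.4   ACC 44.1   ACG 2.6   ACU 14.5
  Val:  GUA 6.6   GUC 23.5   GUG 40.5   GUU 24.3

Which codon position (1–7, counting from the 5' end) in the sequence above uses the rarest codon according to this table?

Codon 1 ACA (Thr): 43.4 per 1000.
Codon 2 UGC (Cys): 15.1 per 1000.
Codon 3 CCU (Pro): 36.6 per 1000.
Codon 4 GUU (Val): 24.3 per 1000.
Codon 5 CAC (His): 33.7 per 1000.
Codon 6 GCC (Ala): 33.1 per 1000.
Codon 7 UCC (Ser): 39.8 per 1000.
Lowest frequency is 15.1 at codon 2.

2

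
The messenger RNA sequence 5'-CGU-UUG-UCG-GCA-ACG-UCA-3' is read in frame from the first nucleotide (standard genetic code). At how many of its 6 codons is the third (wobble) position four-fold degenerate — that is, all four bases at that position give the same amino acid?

Codon 1 CGU (Arg): third position 4-fold.
Codon 2 UUG (Leu): third position 2-fold.
Codon 3 UCG (Ser): third position 4-fold.
Codon 4 GCA (Ala): third position 4-fold.
Codon 5 ACG (Thr): third position 4-fold.
Codon 6 UCA (Ser): third position 4-fold.
Four-fold degenerate third positions: 5.

5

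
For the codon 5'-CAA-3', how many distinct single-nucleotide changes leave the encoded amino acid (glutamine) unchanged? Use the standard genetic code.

Position 1: none → 0 synonymous.
Position 2: none → 0 synonymous.
Position 3: CAG → 1 synonymous.
Total: 0 + 0 + 1 = 1.

1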